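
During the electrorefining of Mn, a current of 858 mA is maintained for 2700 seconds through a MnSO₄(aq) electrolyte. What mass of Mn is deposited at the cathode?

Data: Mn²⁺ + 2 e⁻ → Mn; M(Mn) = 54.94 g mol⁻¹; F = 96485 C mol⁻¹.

0.660 g

Q = I·t = 0.8580 A × 2700.0 s = 2317 C.
n(e⁻) = Q/F = 2317 / 96485 = 0.02401 mol.
Mn²⁺ + 2 e⁻ → Mn, so n(Mn) = n(e⁻)/2 = 0.01200 mol.
m = n·M = 0.01200 × 54.94 = 0.660 g.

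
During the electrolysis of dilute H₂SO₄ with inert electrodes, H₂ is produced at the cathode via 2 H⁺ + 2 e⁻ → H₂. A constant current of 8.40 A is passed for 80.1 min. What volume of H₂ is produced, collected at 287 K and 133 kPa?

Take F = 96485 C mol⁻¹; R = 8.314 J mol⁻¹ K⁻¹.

Q = I·t = 8.400 A × 4806.0 s = 40370 C.
n(e⁻) = Q/F = 40370 / 96485 = 0.4184 mol.
2 electrons are transferred per H₂ molecule, so n(H₂) = 0.4184 / 2 = 0.2092 mol.
V = nRT/P = (0.2092 × 8.314 × 287) / (133 × 10³ Pa) = 0.00375 m³ = 3.75 L.

3.75 L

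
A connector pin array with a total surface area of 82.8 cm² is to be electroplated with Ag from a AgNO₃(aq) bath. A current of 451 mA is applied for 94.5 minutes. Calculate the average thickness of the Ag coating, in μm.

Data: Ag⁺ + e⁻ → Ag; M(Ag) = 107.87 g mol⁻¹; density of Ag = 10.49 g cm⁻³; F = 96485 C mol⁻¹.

32.9 μm

Q = I·t = 0.4510 × 5670.0 = 2557 C; n(e⁻) = 0.02650 mol.
n(Ag) = n(e⁻)/1 = 0.02650 mol, so m = 0.02650 × 107.87 = 2.859 g.
Volume = m/ρ = 2.859 / 10.49 = 0.2725 cm³.
Thickness = V/A = 0.2725 / 82.8 = 0.00329 cm = 32.9 μm.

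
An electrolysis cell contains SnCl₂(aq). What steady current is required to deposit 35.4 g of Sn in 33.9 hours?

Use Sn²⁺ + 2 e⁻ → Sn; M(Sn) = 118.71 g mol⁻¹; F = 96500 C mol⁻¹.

0.472 A

n(Sn) = 35.4 / 118.71 = 0.2982 mol.
n(e⁻) = 2 × 0.2982 = 0.5964 mol.
Q = n(e⁻)·F = 0.5964 × 96500 = 57550 C.
I = Q/t = 57550 / 122040 s = 0.472 A.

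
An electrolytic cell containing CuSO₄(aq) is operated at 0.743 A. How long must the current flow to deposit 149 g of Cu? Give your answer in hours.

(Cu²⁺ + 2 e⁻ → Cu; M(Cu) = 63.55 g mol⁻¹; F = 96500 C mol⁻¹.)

169 h

n(Cu) = m/M = 149 / 63.55 = 2.345 mol.
Each Cu atom requires 2 electrons, so n(e⁻) = 2 × 2.345 = 4.689 mol.
Q = n(e⁻)·F = 4.689 × 96500 = 452500 C.
t = Q/I = 452500 / 0.7430 A = 609000 s = 169 h.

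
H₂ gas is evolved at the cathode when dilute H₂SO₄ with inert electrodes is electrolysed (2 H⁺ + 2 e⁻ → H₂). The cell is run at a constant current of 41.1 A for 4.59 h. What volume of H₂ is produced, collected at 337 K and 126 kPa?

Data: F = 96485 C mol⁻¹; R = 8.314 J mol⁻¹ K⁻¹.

78.3 L

Q = I·t = 41.10 A × 16524 s = 679100 C.
n(e⁻) = Q/F = 679100 / 96485 = 7.039 mol.
2 electrons are transferred per H₂ molecule, so n(H₂) = 7.039 / 2 = 3.519 mol.
V = nRT/P = (3.519 × 8.314 × 337) / (126 × 10³ Pa) = 0.0783 m³ = 78.3 L.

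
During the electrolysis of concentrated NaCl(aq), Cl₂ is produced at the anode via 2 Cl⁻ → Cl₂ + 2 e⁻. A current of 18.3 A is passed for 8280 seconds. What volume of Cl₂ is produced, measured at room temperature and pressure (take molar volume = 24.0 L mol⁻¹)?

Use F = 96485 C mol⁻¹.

18.8 L

Q = I·t = 18.30 A × 8280.0 s = 151500 C.
n(e⁻) = Q/F = 151500 / 96485 = 1.570 mol.
2 electrons are transferred per Cl₂ molecule, so n(Cl₂) = 1.570 / 2 = 0.7852 mol.
V = n × V_m = 0.7852 × 24.0 = 18.8 L.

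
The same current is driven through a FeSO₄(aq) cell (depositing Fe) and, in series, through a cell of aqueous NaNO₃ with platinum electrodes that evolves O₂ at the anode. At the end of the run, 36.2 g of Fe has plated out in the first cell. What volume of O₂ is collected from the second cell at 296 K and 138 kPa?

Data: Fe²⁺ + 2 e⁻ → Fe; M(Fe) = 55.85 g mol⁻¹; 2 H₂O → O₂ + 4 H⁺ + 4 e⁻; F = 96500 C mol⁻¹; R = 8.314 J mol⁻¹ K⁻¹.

n(Fe) = 36.2 / 55.85 = 0.6482 mol, so n(e⁻) = 2 × 0.6482 = 1.296 mol.
The cells are in series, so the same 1.296 mol of electrons passes through the second cell.
2 H₂O → O₂ + 4 H⁺ + 4 e⁻ — 4 mol e⁻ per mol O₂, so n(O₂) = 1.296/4 = 0.3241 mol.
V = nRT/P = (0.3241 × 8.314 × 296) / (138 × 10³) = 0.00578 m³ = 5.78 L.

5.78 L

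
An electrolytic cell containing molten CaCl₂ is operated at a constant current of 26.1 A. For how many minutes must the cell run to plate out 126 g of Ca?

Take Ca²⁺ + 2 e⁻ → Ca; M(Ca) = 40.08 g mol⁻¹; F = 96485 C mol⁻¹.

387 min

n(Ca) = m/M = 126 / 40.08 = 3.144 mol.
Each Ca atom requires 2 electrons, so n(e⁻) = 2 × 3.144 = 6.287 mol.
Q = n(e⁻)·F = 6.287 × 96485 = 606600 C.
t = Q/I = 606600 / 26.10 A = 23240 s = 387 min.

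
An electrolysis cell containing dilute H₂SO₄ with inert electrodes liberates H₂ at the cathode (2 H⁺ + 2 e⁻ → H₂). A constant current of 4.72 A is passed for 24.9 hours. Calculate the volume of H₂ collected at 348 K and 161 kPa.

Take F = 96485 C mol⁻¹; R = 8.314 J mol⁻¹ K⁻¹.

39.4 L

Q = I·t = 4.720 A × 89640 s = 423100 C.
n(e⁻) = Q/F = 423100 / 96485 = 4.385 mol.
2 electrons are transferred per H₂ molecule, so n(H₂) = 4.385 / 2 = 2.193 mol.
V = nRT/P = (2.193 × 8.314 × 348) / (161 × 10³ Pa) = 0.0394 m³ = 39.4 L.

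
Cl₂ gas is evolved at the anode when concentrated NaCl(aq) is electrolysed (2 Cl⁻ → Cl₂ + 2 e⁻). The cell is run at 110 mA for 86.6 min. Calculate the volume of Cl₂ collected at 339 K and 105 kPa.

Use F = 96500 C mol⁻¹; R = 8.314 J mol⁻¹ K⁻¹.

Q = I·t = 0.1100 A × 5196.0 s = 571.6 C.
n(e⁻) = Q/F = 571.6 / 96500 = 0.005923 mol.
2 electrons are transferred per Cl₂ molecule, so n(Cl₂) = 0.005923 / 2 = 0.002961 mol.
V = nRT/P = (0.002961 × 8.314 × 339) / (105 × 10³ Pa) = 7.95 × 10⁻⁵ m³ = 0.0795 L.

0.0795 L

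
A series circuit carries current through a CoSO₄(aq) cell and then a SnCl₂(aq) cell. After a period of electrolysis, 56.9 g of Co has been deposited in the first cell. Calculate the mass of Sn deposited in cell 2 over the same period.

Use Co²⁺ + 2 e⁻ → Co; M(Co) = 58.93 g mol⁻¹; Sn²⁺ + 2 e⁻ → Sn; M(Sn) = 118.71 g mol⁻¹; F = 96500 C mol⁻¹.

115 g

n(Co) = 56.9 / 58.93 = 0.9656 mol.
Since Co²⁺ + 2 e⁻ → Co, n(e⁻) passed = 2 × 0.9656 = 1.931 mol.
Cells in series carry the same charge, so the same 1.931 mol of electrons passes through cell 2.
Sn²⁺ + 2 e⁻ → Sn, so n(Sn) = 1.931 / 2 = 0.9656 mol.
m(Sn) = 0.9656 × 118.71 = 115 g.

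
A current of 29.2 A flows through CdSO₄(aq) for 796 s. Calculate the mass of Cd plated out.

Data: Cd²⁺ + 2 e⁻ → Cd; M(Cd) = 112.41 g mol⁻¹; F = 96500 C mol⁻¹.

Q = I·t = 29.20 A × 796.00 s = 23240 C.
n(e⁻) = Q/F = 23240 / 96500 = 0.2409 mol.
Cd²⁺ + 2 e⁻ → Cd, so n(Cd) = n(e⁻)/2 = 0.1204 mol.
m = n·M = 0.1204 × 112.41 = 13.5 g.

13.5 g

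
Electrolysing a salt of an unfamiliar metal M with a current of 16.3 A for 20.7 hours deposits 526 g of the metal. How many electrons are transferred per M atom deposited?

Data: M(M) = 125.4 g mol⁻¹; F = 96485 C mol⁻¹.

Q = I·t = 16.30 A × 74520 s = 1215000 C, so n(e⁻) = 1215000/96485 = 12.59 mol.
n(M) deposited = 526 / 125.4 = 4.195 mol.
Electrons per atom = n(e⁻)/n(M) = 12.59 / 4.195 = 3.00 ≈ 3, so the ion is M³⁺.

3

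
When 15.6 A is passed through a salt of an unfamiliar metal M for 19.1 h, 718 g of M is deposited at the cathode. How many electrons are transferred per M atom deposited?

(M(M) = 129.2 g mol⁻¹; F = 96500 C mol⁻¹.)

Q = I·t = 15.60 A × 68760 s = 1073000 C, so n(e⁻) = 1073000/96500 = 11.12 mol.
n(M) deposited = 718 / 129.2 = 5.557 mol.
Electrons per atom = n(e⁻)/n(M) = 11.12 / 5.557 = 2.00 ≈ 2, so the ion is M²⁺.

2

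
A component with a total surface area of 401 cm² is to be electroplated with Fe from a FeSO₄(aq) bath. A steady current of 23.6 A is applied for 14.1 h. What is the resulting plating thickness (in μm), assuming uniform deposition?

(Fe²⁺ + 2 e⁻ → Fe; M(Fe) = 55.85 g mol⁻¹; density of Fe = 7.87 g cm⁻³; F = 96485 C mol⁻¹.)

Q = I·t = 23.60 × 50760 = 1198000 C; n(e⁻) = 12.42 mol.
n(Fe) = n(e⁻)/2 = 6.208 mol, so m = 6.208 × 55.85 = 346.7 g.
Volume = m/ρ = 346.7 / 7.87 = 44.05 cm³.
Thickness = V/A = 44.05 / 401 = 0.110 cm = 1100 μm.

1100 μm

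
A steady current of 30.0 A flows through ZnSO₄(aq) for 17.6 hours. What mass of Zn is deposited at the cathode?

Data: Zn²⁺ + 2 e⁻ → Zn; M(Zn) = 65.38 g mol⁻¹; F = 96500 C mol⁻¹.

Q = I·t = 30.00 A × 63360 s = 1901000 C.
n(e⁻) = Q/F = 1901000 / 96500 = 19.70 mol.
Zn²⁺ + 2 e⁻ → Zn, so n(Zn) = n(e⁻)/2 = 9.849 mol.
m = n·M = 9.849 × 65.38 = 644 g.

644 g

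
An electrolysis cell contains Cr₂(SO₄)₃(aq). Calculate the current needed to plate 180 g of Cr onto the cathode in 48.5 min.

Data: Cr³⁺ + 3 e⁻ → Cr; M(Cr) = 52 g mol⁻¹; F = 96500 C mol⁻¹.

344 A

n(Cr) = 180 / 52 = 3.462 mol.
n(e⁻) = 3 × 3.462 = 10.38 mol.
Q = n(e⁻)·F = 10.38 × 96500 = 1002000 C.
I = Q/t = 1002000 / 2910.0 s = 344 A.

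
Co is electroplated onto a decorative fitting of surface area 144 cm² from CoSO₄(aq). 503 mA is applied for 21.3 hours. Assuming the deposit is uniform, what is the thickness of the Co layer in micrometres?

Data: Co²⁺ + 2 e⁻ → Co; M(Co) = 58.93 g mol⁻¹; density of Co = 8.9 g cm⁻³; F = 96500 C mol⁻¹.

Q = I·t = 0.5030 × 76680 = 38570 C; n(e⁻) = 0.3997 mol.
n(Co) = n(e⁻)/2 = 0.1998 mol, so m = 0.1998 × 58.93 = 11.78 g.
Volume = m/ρ = 11.78 / 8.9 = 1.323 cm³.
Thickness = V/A = 1.323 / 144 = 0.00919 cm = 91.9 μm.

91.9 μm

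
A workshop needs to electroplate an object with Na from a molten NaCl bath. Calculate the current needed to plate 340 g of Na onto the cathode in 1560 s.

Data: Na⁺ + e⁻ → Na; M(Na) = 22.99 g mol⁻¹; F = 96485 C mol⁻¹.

915 A

n(Na) = 340 / 22.99 = 14.79 mol.
n(e⁻) = 1 × 14.79 = 14.79 mol.
Q = n(e⁻)·F = 14.79 × 96485 = 1427000 C.
I = Q/t = 1427000 / 1560.0 s = 915 A.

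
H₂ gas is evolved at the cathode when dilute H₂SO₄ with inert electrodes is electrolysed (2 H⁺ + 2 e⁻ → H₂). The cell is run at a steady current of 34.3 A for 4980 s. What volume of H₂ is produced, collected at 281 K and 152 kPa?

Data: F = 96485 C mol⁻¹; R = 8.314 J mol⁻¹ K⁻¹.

13.6 L

Q = I·t = 34.30 A × 4980.0 s = 170800 C.
n(e⁻) = Q/F = 170800 / 96485 = 1.770 mol.
2 electrons are transferred per H₂ molecule, so n(H₂) = 1.770 / 2 = 0.8852 mol.
V = nRT/P = (0.8852 × 8.314 × 281) / (152 × 10³ Pa) = 0.0136 m³ = 13.6 L.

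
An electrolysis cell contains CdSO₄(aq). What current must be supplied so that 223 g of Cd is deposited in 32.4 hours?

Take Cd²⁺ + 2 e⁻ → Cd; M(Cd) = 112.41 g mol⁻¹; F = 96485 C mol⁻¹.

3.28 A

n(Cd) = 223 / 112.41 = 1.984 mol.
n(e⁻) = 2 × 1.984 = 3.968 mol.
Q = n(e⁻)·F = 3.968 × 96485 = 382800 C.
I = Q/t = 382800 / 116640 s = 3.28 A.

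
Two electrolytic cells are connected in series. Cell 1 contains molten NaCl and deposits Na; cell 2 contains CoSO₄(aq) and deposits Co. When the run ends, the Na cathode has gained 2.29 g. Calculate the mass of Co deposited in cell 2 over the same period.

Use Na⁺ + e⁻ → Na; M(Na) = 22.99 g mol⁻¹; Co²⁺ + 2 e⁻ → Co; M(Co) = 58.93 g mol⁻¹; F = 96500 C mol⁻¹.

2.93 g

n(Na) = 2.29 / 22.99 = 0.09961 mol.
Since Na⁺ + e⁻ → Na, n(e⁻) passed = 1 × 0.09961 = 0.09961 mol.
Cells in series carry the same charge, so the same 0.09961 mol of electrons passes through cell 2.
Co²⁺ + 2 e⁻ → Co, so n(Co) = 0.09961 / 2 = 0.04980 mol.
m(Co) = 0.04980 × 58.93 = 2.93 g.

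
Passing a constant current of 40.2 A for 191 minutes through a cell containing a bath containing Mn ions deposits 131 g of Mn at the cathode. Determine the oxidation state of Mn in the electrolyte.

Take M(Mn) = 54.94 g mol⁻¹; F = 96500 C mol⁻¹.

Q = I·t = 40.20 A × 11460 s = 460700 C, so n(e⁻) = 460700/96500 = 4.774 mol.
n(Mn) deposited = 131 / 54.94 = 2.384 mol.
Electrons per atom = n(e⁻)/n(Mn) = 4.774 / 2.384 = 2.00 ≈ 2, so the ion is Mn²⁺.

+2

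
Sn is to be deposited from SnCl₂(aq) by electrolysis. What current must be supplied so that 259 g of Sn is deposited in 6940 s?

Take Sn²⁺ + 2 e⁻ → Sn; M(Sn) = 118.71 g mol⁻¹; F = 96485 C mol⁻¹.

n(Sn) = 259 / 118.71 = 2.182 mol.
n(e⁻) = 2 × 2.182 = 4.364 mol.
Q = n(e⁻)·F = 4.364 × 96485 = 421000 C.
I = Q/t = 421000 / 6940.0 s = 60.7 A.

60.7 A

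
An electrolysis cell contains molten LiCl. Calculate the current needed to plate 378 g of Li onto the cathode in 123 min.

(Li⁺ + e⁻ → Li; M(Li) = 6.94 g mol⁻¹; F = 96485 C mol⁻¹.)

n(Li) = 378 / 6.94 = 54.47 mol.
n(e⁻) = 1 × 54.47 = 54.47 mol.
Q = n(e⁻)·F = 54.47 × 96485 = 5255000 C.
I = Q/t = 5255000 / 7380.0 s = 712 A.

712 A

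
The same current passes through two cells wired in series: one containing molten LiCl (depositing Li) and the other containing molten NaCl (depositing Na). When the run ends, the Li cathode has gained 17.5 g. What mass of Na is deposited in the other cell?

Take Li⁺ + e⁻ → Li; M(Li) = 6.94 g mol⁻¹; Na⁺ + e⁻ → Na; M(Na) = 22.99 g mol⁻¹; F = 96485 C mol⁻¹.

58.0 g

n(Li) = 17.5 / 6.94 = 2.522 mol.
Since Li⁺ + e⁻ → Li, n(e⁻) passed = 1 × 2.522 = 2.522 mol.
Cells in series carry the same charge, so the same 2.522 mol of electrons passes through cell 2.
Na⁺ + e⁻ → Na, so n(Na) = 2.522 / 1 = 2.522 mol.
m(Na) = 2.522 × 22.99 = 58.0 g.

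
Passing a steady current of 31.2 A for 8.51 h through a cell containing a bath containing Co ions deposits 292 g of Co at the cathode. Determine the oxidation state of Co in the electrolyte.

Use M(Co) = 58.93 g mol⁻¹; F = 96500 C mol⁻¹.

Q = I·t = 31.20 A × 30636 s = 955800 C, so n(e⁻) = 955800/96500 = 9.905 mol.
n(Co) deposited = 292 / 58.93 = 4.955 mol.
Electrons per atom = n(e⁻)/n(Co) = 9.905 / 4.955 = 2.00 ≈ 2, so the ion is Co²⁺.

+2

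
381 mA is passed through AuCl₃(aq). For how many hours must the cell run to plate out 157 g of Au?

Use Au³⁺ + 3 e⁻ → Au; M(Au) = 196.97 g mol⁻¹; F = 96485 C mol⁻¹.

n(Au) = m/M = 157 / 196.97 = 0.7971 mol.
Each Au atom requires 3 electrons, so n(e⁻) = 3 × 0.7971 = 2.391 mol.
Q = n(e⁻)·F = 2.391 × 96485 = 230700 C.
t = Q/I = 230700 / 0.3810 A = 605600 s = 168 h.

168 h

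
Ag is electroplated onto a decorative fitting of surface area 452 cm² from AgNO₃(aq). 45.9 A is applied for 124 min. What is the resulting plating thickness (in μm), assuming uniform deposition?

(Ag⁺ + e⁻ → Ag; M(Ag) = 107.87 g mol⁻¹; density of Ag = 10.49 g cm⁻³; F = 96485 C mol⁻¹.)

Q = I·t = 45.90 × 7440.0 = 341500 C; n(e⁻) = 3.539 mol.
n(Ag) = n(e⁻)/1 = 3.539 mol, so m = 3.539 × 107.87 = 381.8 g.
Volume = m/ρ = 381.8 / 10.49 = 36.40 cm³.
Thickness = V/A = 36.40 / 452 = 0.0805 cm = 805 μm.

805 μm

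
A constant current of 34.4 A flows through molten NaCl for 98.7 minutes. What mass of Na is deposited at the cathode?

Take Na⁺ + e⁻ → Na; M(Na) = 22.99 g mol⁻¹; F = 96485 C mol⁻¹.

Q = I·t = 34.40 A × 5922.0 s = 203700 C.
n(e⁻) = Q/F = 203700 / 96485 = 2.111 mol.
Na⁺ + e⁻ → Na, so n(Na) = n(e⁻)/1 = 2.111 mol.
m = n·M = 2.111 × 22.99 = 48.5 g.

48.5 g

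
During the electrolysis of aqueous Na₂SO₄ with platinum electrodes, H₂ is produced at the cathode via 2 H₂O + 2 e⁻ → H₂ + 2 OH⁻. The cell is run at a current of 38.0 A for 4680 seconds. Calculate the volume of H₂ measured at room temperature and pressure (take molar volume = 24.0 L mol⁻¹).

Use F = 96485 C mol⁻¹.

Q = I·t = 38.00 A × 4680.0 s = 177800 C.
n(e⁻) = Q/F = 177800 / 96485 = 1.843 mol.
2 electrons are transferred per H₂ molecule, so n(H₂) = 1.843 / 2 = 0.9216 mol.
V = n × V_m = 0.9216 × 24.0 = 22.1 L.

22.1 L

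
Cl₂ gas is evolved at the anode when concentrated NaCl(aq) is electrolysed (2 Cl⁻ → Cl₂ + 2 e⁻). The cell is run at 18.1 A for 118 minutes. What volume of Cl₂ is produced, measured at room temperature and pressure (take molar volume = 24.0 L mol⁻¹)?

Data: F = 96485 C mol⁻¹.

15.9 L

Q = I·t = 18.10 A × 7080.0 s = 128100 C.
n(e⁻) = Q/F = 128100 / 96485 = 1.328 mol.
2 electrons are transferred per Cl₂ molecule, so n(Cl₂) = 1.328 / 2 = 0.6641 mol.
V = n × V_m = 0.6641 × 24.0 = 15.9 L.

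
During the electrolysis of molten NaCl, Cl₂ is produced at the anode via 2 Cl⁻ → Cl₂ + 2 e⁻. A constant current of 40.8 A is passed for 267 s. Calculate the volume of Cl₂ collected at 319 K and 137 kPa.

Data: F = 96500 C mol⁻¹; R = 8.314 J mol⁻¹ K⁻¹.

1.09 L

Q = I·t = 40.80 A × 267.00 s = 10890 C.
n(e⁻) = Q/F = 10890 / 96500 = 0.1129 mol.
2 electrons are transferred per Cl₂ molecule, so n(Cl₂) = 0.1129 / 2 = 0.05644 mol.
V = nRT/P = (0.05644 × 8.314 × 319) / (137 × 10³ Pa) = 0.00109 m³ = 1.09 L.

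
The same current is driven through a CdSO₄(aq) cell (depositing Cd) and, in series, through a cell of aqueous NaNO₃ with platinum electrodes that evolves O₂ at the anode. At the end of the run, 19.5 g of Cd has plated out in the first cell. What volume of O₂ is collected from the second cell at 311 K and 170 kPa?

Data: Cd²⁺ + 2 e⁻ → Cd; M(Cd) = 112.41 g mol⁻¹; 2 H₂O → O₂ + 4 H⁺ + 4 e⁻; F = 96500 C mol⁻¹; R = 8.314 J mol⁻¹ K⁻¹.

n(Cd) = 19.5 / 112.41 = 0.1735 mol, so n(e⁻) = 2 × 0.1735 = 0.3469 mol.
The cells are in series, so the same 0.3469 mol of electrons passes through the second cell.
2 H₂O → O₂ + 4 H⁺ + 4 e⁻ — 4 mol e⁻ per mol O₂, so n(O₂) = 0.3469/4 = 0.08674 mol.
V = nRT/P = (0.08674 × 8.314 × 311) / (170 × 10³) = 0.00132 m³ = 1.32 L.

1.32 L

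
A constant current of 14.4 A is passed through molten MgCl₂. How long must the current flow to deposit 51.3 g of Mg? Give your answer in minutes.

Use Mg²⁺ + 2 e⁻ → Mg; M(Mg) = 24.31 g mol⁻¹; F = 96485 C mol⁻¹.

n(Mg) = m/M = 51.3 / 24.31 = 2.110 mol.
Each Mg atom requires 2 electrons, so n(e⁻) = 2 × 2.110 = 4.220 mol.
Q = n(e⁻)·F = 4.220 × 96485 = 407200 C.
t = Q/I = 407200 / 14.40 A = 28280 s = 471 min.

471 min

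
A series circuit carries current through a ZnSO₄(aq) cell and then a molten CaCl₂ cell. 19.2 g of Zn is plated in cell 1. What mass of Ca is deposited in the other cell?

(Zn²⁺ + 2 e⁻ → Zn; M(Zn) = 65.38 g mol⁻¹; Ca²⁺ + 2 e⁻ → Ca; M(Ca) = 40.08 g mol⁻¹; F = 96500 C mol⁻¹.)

n(Zn) = 19.2 / 65.38 = 0.2937 mol.
Since Zn²⁺ + 2 e⁻ → Zn, n(e⁻) passed = 2 × 0.2937 = 0.5873 mol.
Cells in series carry the same charge, so the same 0.5873 mol of electrons passes through cell 2.
Ca²⁺ + 2 e⁻ → Ca, so n(Ca) = 0.5873 / 2 = 0.2937 mol.
m(Ca) = 0.2937 × 40.08 = 11.8 g.

11.8 g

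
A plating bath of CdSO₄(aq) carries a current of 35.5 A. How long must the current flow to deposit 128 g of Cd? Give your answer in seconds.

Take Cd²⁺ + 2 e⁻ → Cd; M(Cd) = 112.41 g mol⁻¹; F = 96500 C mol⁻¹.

6190 s

n(Cd) = m/M = 128 / 112.41 = 1.139 mol.
Each Cd atom requires 2 electrons, so n(e⁻) = 2 × 1.139 = 2.277 mol.
Q = n(e⁻)·F = 2.277 × 96500 = 219800 C.
t = Q/I = 219800 / 35.50 A = 6191 s.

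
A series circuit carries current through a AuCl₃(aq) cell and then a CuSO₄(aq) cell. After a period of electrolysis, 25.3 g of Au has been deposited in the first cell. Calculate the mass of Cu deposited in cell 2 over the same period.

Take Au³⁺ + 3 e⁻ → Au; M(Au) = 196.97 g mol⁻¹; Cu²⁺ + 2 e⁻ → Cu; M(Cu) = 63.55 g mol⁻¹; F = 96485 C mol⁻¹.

12.2 g

n(Au) = 25.3 / 196.97 = 0.1284 mol.
Since Au³⁺ + 3 e⁻ → Au, n(e⁻) passed = 3 × 0.1284 = 0.3853 mol.
Cells in series carry the same charge, so the same 0.3853 mol of electrons passes through cell 2.
Cu²⁺ + 2 e⁻ → Cu, so n(Cu) = 0.3853 / 2 = 0.1927 mol.
m(Cu) = 0.1927 × 63.55 = 12.2 g.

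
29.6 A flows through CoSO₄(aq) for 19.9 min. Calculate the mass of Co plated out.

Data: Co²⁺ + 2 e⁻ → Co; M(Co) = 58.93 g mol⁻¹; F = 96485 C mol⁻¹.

Q = I·t = 29.60 A × 1194.0 s = 35340 C.
n(e⁻) = Q/F = 35340 / 96485 = 0.3663 mol.
Co²⁺ + 2 e⁻ → Co, so n(Co) = n(e⁻)/2 = 0.1831 mol.
m = n·M = 0.1831 × 58.93 = 10.8 g.

10.8 g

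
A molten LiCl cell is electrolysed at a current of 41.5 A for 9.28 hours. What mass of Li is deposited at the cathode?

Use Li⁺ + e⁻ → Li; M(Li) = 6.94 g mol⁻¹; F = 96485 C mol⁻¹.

Q = I·t = 41.50 A × 33408 s = 1386000 C.
n(e⁻) = Q/F = 1386000 / 96485 = 14.37 mol.
Li⁺ + e⁻ → Li, so n(Li) = n(e⁻)/1 = 14.37 mol.
m = n·M = 14.37 × 6.94 = 99.7 g.

99.7 g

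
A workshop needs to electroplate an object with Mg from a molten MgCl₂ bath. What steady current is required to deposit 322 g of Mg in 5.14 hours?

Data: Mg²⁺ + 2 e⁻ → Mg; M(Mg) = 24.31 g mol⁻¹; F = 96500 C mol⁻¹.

138 A

n(Mg) = 322 / 24.31 = 13.25 mol.
n(e⁻) = 2 × 13.25 = 26.49 mol.
Q = n(e⁻)·F = 26.49 × 96500 = 2556000 C.
I = Q/t = 2556000 / 18504 s = 138 A.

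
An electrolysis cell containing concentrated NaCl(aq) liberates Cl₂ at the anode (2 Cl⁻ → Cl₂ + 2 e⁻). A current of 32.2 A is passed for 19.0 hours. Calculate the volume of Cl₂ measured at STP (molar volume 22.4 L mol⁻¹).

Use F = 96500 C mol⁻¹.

256 L

Q = I·t = 32.20 A × 68400 s = 2202000 C.
n(e⁻) = Q/F = 2202000 / 96500 = 22.82 mol.
2 electrons are transferred per Cl₂ molecule, so n(Cl₂) = 22.82 / 2 = 11.41 mol.
V = n × V_m = 11.41 × 22.4 = 256 L.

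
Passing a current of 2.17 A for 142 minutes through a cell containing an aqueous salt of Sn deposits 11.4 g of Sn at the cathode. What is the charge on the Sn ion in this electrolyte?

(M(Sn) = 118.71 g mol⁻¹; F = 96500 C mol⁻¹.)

Q = I·t = 2.170 A × 8520.0 s = 18490 C, so n(e⁻) = 18490/96500 = 0.1916 mol.
n(Sn) deposited = 11.4 / 118.71 = 0.09603 mol.
Electrons per atom = n(e⁻)/n(Sn) = 0.1916 / 0.09603 = 2.00 ≈ 2, so the ion is Sn²⁺.

+2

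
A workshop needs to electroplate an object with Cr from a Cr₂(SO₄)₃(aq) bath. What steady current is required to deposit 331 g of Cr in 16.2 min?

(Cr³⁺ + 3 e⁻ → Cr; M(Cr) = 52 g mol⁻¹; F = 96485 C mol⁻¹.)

1900 A

n(Cr) = 331 / 52 = 6.365 mol.
n(e⁻) = 3 × 6.365 = 19.10 mol.
Q = n(e⁻)·F = 19.10 × 96485 = 1842000 C.
I = Q/t = 1842000 / 972.00 s = 1900 A.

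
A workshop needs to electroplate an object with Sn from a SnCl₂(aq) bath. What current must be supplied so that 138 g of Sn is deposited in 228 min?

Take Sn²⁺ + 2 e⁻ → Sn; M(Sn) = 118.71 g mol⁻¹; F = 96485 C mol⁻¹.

16.4 A

n(Sn) = 138 / 118.71 = 1.162 mol.
n(e⁻) = 2 × 1.162 = 2.325 mol.
Q = n(e⁻)·F = 2.325 × 96485 = 224300 C.
I = Q/t = 224300 / 13680 s = 16.4 A.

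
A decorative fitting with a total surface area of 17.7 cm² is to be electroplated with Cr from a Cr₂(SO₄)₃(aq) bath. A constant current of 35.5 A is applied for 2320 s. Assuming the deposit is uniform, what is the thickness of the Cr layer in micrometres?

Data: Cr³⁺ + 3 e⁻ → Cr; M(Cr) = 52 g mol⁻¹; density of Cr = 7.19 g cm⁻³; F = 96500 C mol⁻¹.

Q = I·t = 35.50 × 2320.0 = 82360 C; n(e⁻) = 0.8535 mol.
n(Cr) = n(e⁻)/3 = 0.2845 mol, so m = 0.2845 × 52 = 14.79 g.
Volume = m/ρ = 14.79 / 7.19 = 2.058 cm³.
Thickness = V/A = 2.058 / 17.7 = 0.116 cm = 1160 μm.

1160 μm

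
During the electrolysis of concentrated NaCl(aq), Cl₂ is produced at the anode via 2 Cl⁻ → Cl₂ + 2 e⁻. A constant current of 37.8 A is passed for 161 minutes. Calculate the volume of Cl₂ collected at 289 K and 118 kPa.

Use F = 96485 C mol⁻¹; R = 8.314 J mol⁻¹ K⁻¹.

Q = I·t = 37.80 A × 9660.0 s = 365100 C.
n(e⁻) = Q/F = 365100 / 96485 = 3.785 mol.
2 electrons are transferred per Cl₂ molecule, so n(Cl₂) = 3.785 / 2 = 1.892 mol.
V = nRT/P = (1.892 × 8.314 × 289) / (118 × 10³ Pa) = 0.0385 m³ = 38.5 L.

38.5 L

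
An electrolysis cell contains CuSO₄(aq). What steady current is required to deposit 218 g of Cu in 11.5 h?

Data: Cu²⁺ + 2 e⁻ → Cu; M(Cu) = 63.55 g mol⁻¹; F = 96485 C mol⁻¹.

16.0 A

n(Cu) = 218 / 63.55 = 3.430 mol.
n(e⁻) = 2 × 3.430 = 6.861 mol.
Q = n(e⁻)·F = 6.861 × 96485 = 662000 C.
I = Q/t = 662000 / 41400 s = 16.0 A.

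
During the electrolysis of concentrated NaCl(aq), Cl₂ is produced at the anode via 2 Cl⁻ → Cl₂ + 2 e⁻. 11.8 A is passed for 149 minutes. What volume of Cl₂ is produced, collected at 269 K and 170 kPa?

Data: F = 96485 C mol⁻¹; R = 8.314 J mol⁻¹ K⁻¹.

Q = I·t = 11.80 A × 8940.0 s = 105500 C.
n(e⁻) = Q/F = 105500 / 96485 = 1.093 mol.
2 electrons are transferred per Cl₂ molecule, so n(Cl₂) = 1.093 / 2 = 0.5467 mol.
V = nRT/P = (0.5467 × 8.314 × 269) / (170 × 10³ Pa) = 0.00719 m³ = 7.19 L.

7.19 L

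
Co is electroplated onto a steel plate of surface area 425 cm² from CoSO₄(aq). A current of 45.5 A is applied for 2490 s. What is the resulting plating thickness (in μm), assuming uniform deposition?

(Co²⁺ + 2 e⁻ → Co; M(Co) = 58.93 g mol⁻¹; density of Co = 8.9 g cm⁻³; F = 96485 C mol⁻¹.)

Q = I·t = 45.50 × 2490.0 = 113300 C; n(e⁻) = 1.174 mol.
n(Co) = n(e⁻)/2 = 0.5871 mol, so m = 0.5871 × 58.93 = 34.60 g.
Volume = m/ρ = 34.60 / 8.9 = 3.887 cm³.
Thickness = V/A = 3.887 / 425 = 0.00915 cm = 91.5 μm.

91.5 μm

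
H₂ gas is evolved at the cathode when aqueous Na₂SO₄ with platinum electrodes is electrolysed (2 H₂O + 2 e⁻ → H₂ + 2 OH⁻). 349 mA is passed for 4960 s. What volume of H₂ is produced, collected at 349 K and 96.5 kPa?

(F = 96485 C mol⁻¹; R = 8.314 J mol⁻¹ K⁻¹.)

0.270 L

Q = I·t = 0.3490 A × 4960.0 s = 1731 C.
n(e⁻) = Q/F = 1731 / 96485 = 0.01794 mol.
2 electrons are transferred per H₂ molecule, so n(H₂) = 0.01794 / 2 = 0.008971 mol.
V = nRT/P = (0.008971 × 8.314 × 349) / (96.5 × 10³ Pa) = 2.70 × 10⁻⁴ m³ = 0.270 L.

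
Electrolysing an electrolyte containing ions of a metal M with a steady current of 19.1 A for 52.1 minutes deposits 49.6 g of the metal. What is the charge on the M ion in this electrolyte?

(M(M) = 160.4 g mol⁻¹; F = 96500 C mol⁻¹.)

+2

Q = I·t = 19.10 A × 3126.0 s = 59710 C, so n(e⁻) = 59710/96500 = 0.6187 mol.
n(M) deposited = 49.6 / 160.4 = 0.3092 mol.
Electrons per atom = n(e⁻)/n(M) = 0.6187 / 0.3092 = 2.00 ≈ 2, so the ion is M²⁺.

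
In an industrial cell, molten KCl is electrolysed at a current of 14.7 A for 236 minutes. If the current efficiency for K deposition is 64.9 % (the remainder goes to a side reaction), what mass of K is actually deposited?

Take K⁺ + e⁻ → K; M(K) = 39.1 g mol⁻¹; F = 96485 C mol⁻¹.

54.7 g

Q = I·t = 14.70 × 14160 = 208200 C.
n(e⁻) = 208200/96485 = 2.157 mol; theoretically n(K) = 2.157/1 = 2.157 mol, m_theo = 84.35 g.
At 64.9 % efficiency, m_actual = 0.649 × 84.35 = 54.7 g.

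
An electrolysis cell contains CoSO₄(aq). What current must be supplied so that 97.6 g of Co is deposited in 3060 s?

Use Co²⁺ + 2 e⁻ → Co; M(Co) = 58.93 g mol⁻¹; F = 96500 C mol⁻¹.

104 A

n(Co) = 97.6 / 58.93 = 1.656 mol.
n(e⁻) = 2 × 1.656 = 3.312 mol.
Q = n(e⁻)·F = 3.312 × 96500 = 319600 C.
I = Q/t = 319600 / 3060.0 s = 104 A.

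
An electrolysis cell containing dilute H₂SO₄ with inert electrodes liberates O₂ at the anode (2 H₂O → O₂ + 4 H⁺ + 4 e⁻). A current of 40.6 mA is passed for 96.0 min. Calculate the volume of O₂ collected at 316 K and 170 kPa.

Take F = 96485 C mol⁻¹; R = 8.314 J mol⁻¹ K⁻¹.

Q = I·t = 0.04060 A × 5760.0 s = 233.9 C.
n(e⁻) = Q/F = 233.9 / 96485 = 0.002424 mol.
4 electrons are transferred per O₂ molecule, so n(O₂) = 0.002424 / 4 = 0.0006059 mol.
V = nRT/P = (0.0006059 × 8.314 × 316) / (170 × 10³ Pa) = 9.36 × 10⁻⁶ m³ = 0.00936 L.

0.00936 L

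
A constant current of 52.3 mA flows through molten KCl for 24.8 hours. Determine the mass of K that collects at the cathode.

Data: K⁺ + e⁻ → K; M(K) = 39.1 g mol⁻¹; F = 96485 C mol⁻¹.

1.89 g

Q = I·t = 0.05230 A × 89280 s = 4669 C.
n(e⁻) = Q/F = 4669 / 96485 = 0.04839 mol.
K⁺ + e⁻ → K, so n(K) = n(e⁻)/1 = 0.04839 mol.
m = n·M = 0.04839 × 39.1 = 1.89 g.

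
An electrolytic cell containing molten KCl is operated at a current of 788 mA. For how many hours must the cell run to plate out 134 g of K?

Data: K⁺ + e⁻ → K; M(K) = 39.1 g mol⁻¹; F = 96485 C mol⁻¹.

117 h

n(K) = m/M = 134 / 39.1 = 3.427 mol.
Each K atom requires 1 electron, so n(e⁻) = 1 × 3.427 = 3.427 mol.
Q = n(e⁻)·F = 3.427 × 96485 = 330700 C.
t = Q/I = 330700 / 0.7880 A = 419600 s = 117 h.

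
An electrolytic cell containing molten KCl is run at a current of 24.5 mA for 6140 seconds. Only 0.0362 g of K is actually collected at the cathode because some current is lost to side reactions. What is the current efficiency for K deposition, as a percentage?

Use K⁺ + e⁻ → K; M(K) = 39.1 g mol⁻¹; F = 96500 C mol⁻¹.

Q = I·t = 0.02450 × 6140.0 = 150.4 C; n(e⁻) = 150.4/96500 = 0.001559 mol.
Theoretical n(K) = n(e⁻)/1 = 0.001559 mol, i.e. m_theo = 0.001559 × 39.1 = 0.06095 g.
Efficiency = m_actual / m_theo = 0.0362 / 0.06095 = 59.4 %.

59.4 %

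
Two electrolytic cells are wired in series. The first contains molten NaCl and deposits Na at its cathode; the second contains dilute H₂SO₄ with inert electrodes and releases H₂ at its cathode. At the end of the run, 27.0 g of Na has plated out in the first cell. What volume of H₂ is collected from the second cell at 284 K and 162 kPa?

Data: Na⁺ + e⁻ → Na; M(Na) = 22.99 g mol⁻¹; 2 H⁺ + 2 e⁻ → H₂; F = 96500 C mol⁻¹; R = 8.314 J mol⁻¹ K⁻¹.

n(Na) = 27.0 / 22.99 = 1.174 mol, so n(e⁻) = 1 × 1.174 = 1.174 mol.
The cells are in series, so the same 1.174 mol of electrons passes through the second cell.
2 H⁺ + 2 e⁻ → H₂ — 2 mol e⁻ per mol H₂, so n(H₂) = 1.174/2 = 0.5872 mol.
V = nRT/P = (0.5872 × 8.314 × 284) / (162 × 10³) = 0.00856 m³ = 8.56 L.

8.56 L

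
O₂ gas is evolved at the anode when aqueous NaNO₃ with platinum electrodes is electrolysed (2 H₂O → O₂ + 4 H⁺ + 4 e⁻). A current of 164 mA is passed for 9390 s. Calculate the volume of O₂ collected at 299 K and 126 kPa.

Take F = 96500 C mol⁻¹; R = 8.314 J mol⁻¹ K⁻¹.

Q = I·t = 0.1640 A × 9390.0 s = 1540 C.
n(e⁻) = Q/F = 1540 / 96500 = 0.01596 mol.
4 electrons are transferred per O₂ molecule, so n(O₂) = 0.01596 / 4 = 0.003990 mol.
V = nRT/P = (0.003990 × 8.314 × 299) / (126 × 10³ Pa) = 7.87 × 10⁻⁵ m³ = 0.0787 L.

0.0787 L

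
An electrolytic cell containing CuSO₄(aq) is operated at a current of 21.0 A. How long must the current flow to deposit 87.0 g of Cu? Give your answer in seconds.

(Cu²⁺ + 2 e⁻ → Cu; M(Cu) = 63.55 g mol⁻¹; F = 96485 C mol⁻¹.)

n(Cu) = m/M = 87.0 / 63.55 = 1.369 mol.
Each Cu atom requires 2 electrons, so n(e⁻) = 2 × 1.369 = 2.738 mol.
Q = n(e⁻)·F = 2.738 × 96485 = 264200 C.
t = Q/I = 264200 / 21.00 A = 12580 s.

12600 s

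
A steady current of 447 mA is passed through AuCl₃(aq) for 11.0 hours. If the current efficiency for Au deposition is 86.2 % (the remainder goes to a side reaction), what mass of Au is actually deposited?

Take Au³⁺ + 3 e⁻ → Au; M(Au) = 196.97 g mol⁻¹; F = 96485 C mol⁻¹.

Q = I·t = 0.4470 × 39600 = 17700 C.
n(e⁻) = 17700/96485 = 0.1835 mol; theoretically n(Au) = 0.1835/3 = 0.06115 mol, m_theo = 12.05 g.
At 86.2 % efficiency, m_actual = 0.862 × 12.05 = 10.4 g.

10.4 g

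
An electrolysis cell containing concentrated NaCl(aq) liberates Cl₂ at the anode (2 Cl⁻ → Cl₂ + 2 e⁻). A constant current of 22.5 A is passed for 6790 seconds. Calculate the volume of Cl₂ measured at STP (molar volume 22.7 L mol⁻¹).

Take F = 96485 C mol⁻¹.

18.0 L

Q = I·t = 22.50 A × 6790.0 s = 152800 C.
n(e⁻) = Q/F = 152800 / 96485 = 1.583 mol.
2 electrons are transferred per Cl₂ molecule, so n(Cl₂) = 1.583 / 2 = 0.7917 mol.
V = n × V_m = 0.7917 × 22.7 = 18.0 L.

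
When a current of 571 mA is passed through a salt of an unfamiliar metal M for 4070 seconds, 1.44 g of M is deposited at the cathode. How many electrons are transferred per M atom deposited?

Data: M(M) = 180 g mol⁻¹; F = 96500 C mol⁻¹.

Q = I·t = 0.5710 A × 4070.0 s = 2324 C, so n(e⁻) = 2324/96500 = 0.02408 mol.
n(M) deposited = 1.44 / 180 = 0.008000 mol.
Electrons per atom = n(e⁻)/n(M) = 0.02408 / 0.008000 = 3.01 ≈ 3, so the ion is M³⁺.

3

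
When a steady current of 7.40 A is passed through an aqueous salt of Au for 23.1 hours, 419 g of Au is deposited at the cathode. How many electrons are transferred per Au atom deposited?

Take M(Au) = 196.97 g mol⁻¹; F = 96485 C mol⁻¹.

Q = I·t = 7.400 A × 83160 s = 615400 C, so n(e⁻) = 615400/96485 = 6.378 mol.
n(Au) deposited = 419 / 196.97 = 2.127 mol.
Electrons per atom = n(e⁻)/n(Au) = 6.378 / 2.127 = 3.00 ≈ 3, so the ion is Au³⁺.

3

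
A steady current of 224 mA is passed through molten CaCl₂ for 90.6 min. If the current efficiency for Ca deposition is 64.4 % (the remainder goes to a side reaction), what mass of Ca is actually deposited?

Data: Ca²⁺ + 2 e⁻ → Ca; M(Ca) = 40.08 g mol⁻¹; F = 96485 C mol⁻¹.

0.163 g

Q = I·t = 0.2240 × 5436.0 = 1218 C.
n(e⁻) = 1218/96485 = 0.01262 mol; theoretically n(Ca) = 0.01262/2 = 0.006310 mol, m_theo = 0.2529 g.
At 64.4 % efficiency, m_actual = 0.644 × 0.2529 = 0.163 g.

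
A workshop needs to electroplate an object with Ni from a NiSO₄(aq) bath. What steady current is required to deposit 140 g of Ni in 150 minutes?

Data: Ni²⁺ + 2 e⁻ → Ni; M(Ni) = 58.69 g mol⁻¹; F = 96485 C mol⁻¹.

n(Ni) = 140 / 58.69 = 2.385 mol.
n(e⁻) = 2 × 2.385 = 4.771 mol.
Q = n(e⁻)·F = 4.771 × 96485 = 460300 C.
I = Q/t = 460300 / 9000.0 s = 51.1 A.

51.1 A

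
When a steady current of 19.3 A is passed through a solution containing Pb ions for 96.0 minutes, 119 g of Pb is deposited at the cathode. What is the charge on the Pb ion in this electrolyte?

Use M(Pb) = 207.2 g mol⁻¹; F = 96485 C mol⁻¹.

+2

Q = I·t = 19.30 A × 5760.0 s = 111200 C, so n(e⁻) = 111200/96485 = 1.152 mol.
n(Pb) deposited = 119 / 207.2 = 0.5743 mol.
Electrons per atom = n(e⁻)/n(Pb) = 1.152 / 0.5743 = 2.01 ≈ 2, so the ion is Pb²⁺.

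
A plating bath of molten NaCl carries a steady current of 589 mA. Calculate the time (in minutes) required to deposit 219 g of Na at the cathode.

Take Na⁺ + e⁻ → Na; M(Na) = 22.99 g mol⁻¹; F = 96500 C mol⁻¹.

26000 min

n(Na) = m/M = 219 / 22.99 = 9.526 mol.
Each Na atom requires 1 electron, so n(e⁻) = 1 × 9.526 = 9.526 mol.
Q = n(e⁻)·F = 9.526 × 96500 = 919200 C.
t = Q/I = 919200 / 0.5890 A = 1561000 s = 26000 min.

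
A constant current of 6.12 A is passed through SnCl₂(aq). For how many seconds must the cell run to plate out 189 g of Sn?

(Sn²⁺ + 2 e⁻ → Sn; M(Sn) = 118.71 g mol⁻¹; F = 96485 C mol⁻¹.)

n(Sn) = m/M = 189 / 118.71 = 1.592 mol.
Each Sn atom requires 2 electrons, so n(e⁻) = 2 × 1.592 = 3.184 mol.
Q = n(e⁻)·F = 3.184 × 96485 = 307200 C.
t = Q/I = 307200 / 6.120 A = 50200 s.

50200 s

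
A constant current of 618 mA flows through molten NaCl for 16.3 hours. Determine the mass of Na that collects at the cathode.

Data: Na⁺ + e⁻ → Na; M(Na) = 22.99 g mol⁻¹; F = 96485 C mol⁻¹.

8.64 g

Q = I·t = 0.6180 A × 58680 s = 36260 C.
n(e⁻) = Q/F = 36260 / 96485 = 0.3759 mol.
Na⁺ + e⁻ → Na, so n(Na) = n(e⁻)/1 = 0.3759 mol.
m = n·M = 0.3759 × 22.99 = 8.64 g.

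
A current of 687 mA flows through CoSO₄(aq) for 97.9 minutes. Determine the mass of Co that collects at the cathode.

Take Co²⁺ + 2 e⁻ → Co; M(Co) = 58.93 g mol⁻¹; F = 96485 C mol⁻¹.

1.23 g

Q = I·t = 0.6870 A × 5874.0 s = 4035 C.
n(e⁻) = Q/F = 4035 / 96485 = 0.04182 mol.
Co²⁺ + 2 e⁻ → Co, so n(Co) = n(e⁻)/2 = 0.02091 mol.
m = n·M = 0.02091 × 58.93 = 1.23 g.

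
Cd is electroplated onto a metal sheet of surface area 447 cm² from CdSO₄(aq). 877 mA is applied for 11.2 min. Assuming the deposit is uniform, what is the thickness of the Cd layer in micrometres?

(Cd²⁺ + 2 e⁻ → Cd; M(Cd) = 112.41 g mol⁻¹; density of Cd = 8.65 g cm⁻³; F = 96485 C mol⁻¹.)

0.888 μm

Q = I·t = 0.8770 × 672.00 = 589.3 C; n(e⁻) = 0.006108 mol.
n(Cd) = n(e⁻)/2 = 0.003054 mol, so m = 0.003054 × 112.41 = 0.3433 g.
Volume = m/ρ = 0.3433 / 8.65 = 0.03969 cm³.
Thickness = V/A = 0.03969 / 447 = 8.88 × 10⁻⁵ cm = 0.888 μm.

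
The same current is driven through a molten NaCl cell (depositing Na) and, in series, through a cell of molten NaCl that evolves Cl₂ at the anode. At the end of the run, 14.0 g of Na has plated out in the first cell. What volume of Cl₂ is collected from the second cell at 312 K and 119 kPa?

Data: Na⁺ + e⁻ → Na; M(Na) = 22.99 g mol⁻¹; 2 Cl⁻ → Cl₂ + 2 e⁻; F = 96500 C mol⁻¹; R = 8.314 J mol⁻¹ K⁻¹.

6.64 L

n(Na) = 14.0 / 22.99 = 0.6090 mol, so n(e⁻) = 1 × 0.6090 = 0.6090 mol.
The cells are in series, so the same 0.6090 mol of electrons passes through the second cell.
2 Cl⁻ → Cl₂ + 2 e⁻ — 2 mol e⁻ per mol Cl₂, so n(Cl₂) = 0.6090/2 = 0.3045 mol.
V = nRT/P = (0.3045 × 8.314 × 312) / (119 × 10³) = 0.00664 m³ = 6.64 L.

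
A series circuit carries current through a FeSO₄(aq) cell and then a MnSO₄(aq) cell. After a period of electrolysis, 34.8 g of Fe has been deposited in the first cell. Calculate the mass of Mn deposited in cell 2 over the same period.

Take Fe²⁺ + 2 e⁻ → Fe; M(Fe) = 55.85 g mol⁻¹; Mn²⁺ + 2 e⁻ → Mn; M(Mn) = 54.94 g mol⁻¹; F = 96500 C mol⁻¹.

34.2 g

n(Fe) = 34.8 / 55.85 = 0.6231 mol.
Since Fe²⁺ + 2 e⁻ → Fe, n(e⁻) passed = 2 × 0.6231 = 1.246 mol.
Cells in series carry the same charge, so the same 1.246 mol of electrons passes through cell 2.
Mn²⁺ + 2 e⁻ → Mn, so n(Mn) = 1.246 / 2 = 0.6231 mol.
m(Mn) = 0.6231 × 54.94 = 34.2 g.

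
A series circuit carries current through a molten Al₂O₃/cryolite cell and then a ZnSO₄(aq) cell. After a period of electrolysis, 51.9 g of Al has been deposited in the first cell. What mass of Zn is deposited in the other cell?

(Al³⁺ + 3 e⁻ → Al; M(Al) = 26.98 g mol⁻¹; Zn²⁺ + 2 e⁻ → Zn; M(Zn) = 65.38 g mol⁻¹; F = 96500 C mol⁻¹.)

n(Al) = 51.9 / 26.98 = 1.924 mol.
Since Al³⁺ + 3 e⁻ → Al, n(e⁻) passed = 3 × 1.924 = 5.771 mol.
Cells in series carry the same charge, so the same 5.771 mol of electrons passes through cell 2.
Zn²⁺ + 2 e⁻ → Zn, so n(Zn) = 5.771 / 2 = 2.885 mol.
m(Zn) = 2.885 × 65.38 = 189 g.

189 g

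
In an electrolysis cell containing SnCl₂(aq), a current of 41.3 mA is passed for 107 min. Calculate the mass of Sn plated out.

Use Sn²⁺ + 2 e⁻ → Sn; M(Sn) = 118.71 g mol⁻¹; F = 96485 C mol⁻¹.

Q = I·t = 0.04130 A × 6420.0 s = 265.1 C.
n(e⁻) = Q/F = 265.1 / 96485 = 0.002748 mol.
Sn²⁺ + 2 e⁻ → Sn, so n(Sn) = n(e⁻)/2 = 0.001374 mol.
m = n·M = 0.001374 × 118.71 = 0.163 g.

0.163 g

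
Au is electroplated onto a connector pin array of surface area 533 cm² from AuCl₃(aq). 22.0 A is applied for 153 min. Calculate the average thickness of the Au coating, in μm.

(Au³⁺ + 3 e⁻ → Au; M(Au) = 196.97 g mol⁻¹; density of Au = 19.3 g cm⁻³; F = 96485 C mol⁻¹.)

134 μm

Q = I·t = 22.00 × 9180.0 = 202000 C; n(e⁻) = 2.093 mol.
n(Au) = n(e⁻)/3 = 0.6977 mol, so m = 0.6977 × 196.97 = 137.4 g.
Volume = m/ρ = 137.4 / 19.3 = 7.121 cm³.
Thickness = V/A = 7.121 / 533 = 0.0134 cm = 134 μm.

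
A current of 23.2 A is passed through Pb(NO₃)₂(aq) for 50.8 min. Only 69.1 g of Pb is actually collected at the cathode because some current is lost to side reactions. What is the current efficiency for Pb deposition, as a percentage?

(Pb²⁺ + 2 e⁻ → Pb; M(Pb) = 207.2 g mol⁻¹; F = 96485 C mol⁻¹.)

Q = I·t = 23.20 × 3048.0 = 70710 C; n(e⁻) = 70710/96485 = 0.7329 mol.
Theoretical n(Pb) = n(e⁻)/2 = 0.3664 mol, i.e. m_theo = 0.3664 × 207.2 = 75.93 g.
Efficiency = m_actual / m_theo = 69.1 / 75.93 = 91.0 %.

91.0 %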